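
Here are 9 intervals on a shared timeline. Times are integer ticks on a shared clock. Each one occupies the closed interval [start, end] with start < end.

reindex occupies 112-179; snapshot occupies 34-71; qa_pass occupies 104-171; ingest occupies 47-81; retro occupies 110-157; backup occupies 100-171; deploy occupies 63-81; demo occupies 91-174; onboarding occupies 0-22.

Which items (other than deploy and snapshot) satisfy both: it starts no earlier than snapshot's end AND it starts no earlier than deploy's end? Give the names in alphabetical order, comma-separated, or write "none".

backup, demo, qa_pass, reindex, retro

Conditions: its start is no earlier than snapshot's end (X.start >= 71) AND its start is no earlier than deploy's end (X.start >= 81).
backup: start 100 >= 71? ✓; start 100 >= 81? ✓ → yes.
demo: start 91 >= 71? ✓; start 91 >= 81? ✓ → yes.
ingest: start 47 >= 71? ✗; start 47 >= 81? ✗ → no.
onboarding: start 0 >= 71? ✗; start 0 >= 81? ✗ → no.
qa_pass: start 104 >= 71? ✓; start 104 >= 81? ✓ → yes.
reindex: start 112 >= 71? ✓; start 112 >= 81? ✓ → yes.
retro: start 110 >= 71? ✓; start 110 >= 81? ✓ → yes.
Result: backup, demo, qa_pass, reindex, retro.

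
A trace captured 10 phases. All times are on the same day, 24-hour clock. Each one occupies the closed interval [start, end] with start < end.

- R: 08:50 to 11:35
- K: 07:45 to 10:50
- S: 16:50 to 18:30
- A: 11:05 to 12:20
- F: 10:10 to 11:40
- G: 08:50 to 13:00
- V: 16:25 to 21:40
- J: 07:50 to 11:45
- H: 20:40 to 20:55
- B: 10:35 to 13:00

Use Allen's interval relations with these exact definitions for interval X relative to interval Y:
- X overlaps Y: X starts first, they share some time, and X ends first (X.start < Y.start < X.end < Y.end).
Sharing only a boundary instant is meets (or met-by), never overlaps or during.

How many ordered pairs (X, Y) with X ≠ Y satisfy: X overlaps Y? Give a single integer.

13

Checking all 90 ordered pairs for relation 'overlaps'; matching pairs in alphabetical order:
(F, A): F overlaps A ✓
(F, B): F overlaps B ✓
(J, A): J overlaps A ✓
(J, B): J overlaps B ✓
(J, G): J overlaps G ✓
(K, B): K overlaps B ✓
(K, F): K overlaps F ✓
(K, G): K overlaps G ✓
(K, J): K overlaps J ✓
(K, R): K overlaps R ✓
(R, A): R overlaps A ✓
(R, B): R overlaps B ✓
(R, F): R overlaps F ✓
Count: 13.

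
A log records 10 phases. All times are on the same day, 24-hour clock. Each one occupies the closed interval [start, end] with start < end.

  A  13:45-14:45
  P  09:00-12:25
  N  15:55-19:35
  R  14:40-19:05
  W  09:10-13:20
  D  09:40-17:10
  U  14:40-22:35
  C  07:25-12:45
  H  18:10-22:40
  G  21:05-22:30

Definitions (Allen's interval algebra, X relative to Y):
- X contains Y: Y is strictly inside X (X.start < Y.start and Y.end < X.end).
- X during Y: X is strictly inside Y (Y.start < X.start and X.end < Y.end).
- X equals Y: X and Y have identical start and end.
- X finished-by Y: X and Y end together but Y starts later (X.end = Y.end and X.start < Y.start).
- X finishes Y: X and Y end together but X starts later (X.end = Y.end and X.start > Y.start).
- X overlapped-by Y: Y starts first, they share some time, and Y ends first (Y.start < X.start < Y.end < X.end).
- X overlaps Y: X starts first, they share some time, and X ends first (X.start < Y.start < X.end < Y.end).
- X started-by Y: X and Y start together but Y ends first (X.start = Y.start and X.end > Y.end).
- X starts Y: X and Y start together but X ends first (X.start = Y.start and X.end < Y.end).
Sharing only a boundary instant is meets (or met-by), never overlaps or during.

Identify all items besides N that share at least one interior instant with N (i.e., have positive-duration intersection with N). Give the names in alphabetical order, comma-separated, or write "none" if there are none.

Target N = [15:55, 19:35].
A [13:45, 14:45] → before → no.
C [07:25, 12:45] → before → no.
D [09:40, 17:10] → overlaps → yes.
G [21:05, 22:30] → after → no.
H [18:10, 22:40] → overlapped-by → yes.
P [09:00, 12:25] → before → no.
R [14:40, 19:05] → overlaps → yes.
U [14:40, 22:35] → contains → yes.
W [09:10, 13:20] → before → no.
Result: D, H, R, U.

D, H, R, U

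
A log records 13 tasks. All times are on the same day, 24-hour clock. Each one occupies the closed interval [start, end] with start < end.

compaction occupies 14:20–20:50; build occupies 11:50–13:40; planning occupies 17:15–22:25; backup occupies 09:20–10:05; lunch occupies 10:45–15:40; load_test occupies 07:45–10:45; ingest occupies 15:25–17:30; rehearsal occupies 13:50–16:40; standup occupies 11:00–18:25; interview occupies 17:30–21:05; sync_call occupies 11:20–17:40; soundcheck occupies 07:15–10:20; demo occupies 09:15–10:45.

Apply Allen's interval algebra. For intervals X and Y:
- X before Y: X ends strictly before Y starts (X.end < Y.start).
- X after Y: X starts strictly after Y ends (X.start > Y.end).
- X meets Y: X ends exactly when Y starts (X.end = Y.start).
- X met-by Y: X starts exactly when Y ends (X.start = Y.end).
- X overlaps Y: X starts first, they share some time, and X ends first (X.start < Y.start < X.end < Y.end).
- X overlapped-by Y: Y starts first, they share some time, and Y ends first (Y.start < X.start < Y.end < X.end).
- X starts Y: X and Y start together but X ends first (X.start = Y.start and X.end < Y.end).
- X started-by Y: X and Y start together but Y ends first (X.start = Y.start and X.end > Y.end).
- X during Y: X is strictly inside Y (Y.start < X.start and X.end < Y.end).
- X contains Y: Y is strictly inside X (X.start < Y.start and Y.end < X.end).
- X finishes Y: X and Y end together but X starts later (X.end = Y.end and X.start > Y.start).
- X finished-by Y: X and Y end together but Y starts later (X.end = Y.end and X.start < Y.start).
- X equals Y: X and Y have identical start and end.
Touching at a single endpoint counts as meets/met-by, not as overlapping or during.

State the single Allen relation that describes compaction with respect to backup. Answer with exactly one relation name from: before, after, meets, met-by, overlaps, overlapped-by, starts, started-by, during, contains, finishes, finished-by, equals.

after

compaction = [14:20, 20:50]; backup = [09:20, 10:05].
Compare endpoints: compaction.start > backup.start, compaction.start > backup.end, compaction.end > backup.start, compaction.end > backup.end.
That pattern is 'after'.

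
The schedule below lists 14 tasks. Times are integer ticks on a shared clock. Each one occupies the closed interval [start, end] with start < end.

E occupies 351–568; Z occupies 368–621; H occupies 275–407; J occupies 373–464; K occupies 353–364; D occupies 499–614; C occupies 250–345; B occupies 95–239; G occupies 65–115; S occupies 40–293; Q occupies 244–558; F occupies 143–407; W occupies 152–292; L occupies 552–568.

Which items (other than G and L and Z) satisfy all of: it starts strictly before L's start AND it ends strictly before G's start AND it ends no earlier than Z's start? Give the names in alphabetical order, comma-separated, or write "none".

Conditions: its start is strictly before L's start (X.start < 552) AND its end is strictly before G's start (X.end < 65) AND its end is no earlier than Z's start (X.end >= 368).
B: start 95 < 552? ✓; end 239 < 65? ✗; end 239 >= 368? ✗ → no.
C: start 250 < 552? ✓; end 345 < 65? ✗; end 345 >= 368? ✗ → no.
D: start 499 < 552? ✓; end 614 < 65? ✗; end 614 >= 368? ✓ → no.
E: start 351 < 552? ✓; end 568 < 65? ✗; end 568 >= 368? ✓ → no.
F: start 143 < 552? ✓; end 407 < 65? ✗; end 407 >= 368? ✓ → no.
H: start 275 < 552? ✓; end 407 < 65? ✗; end 407 >= 368? ✓ → no.
J: start 373 < 552? ✓; end 464 < 65? ✗; end 464 >= 368? ✓ → no.
K: start 353 < 552? ✓; end 364 < 65? ✗; end 364 >= 368? ✗ → no.
Q: start 244 < 552? ✓; end 558 < 65? ✗; end 558 >= 368? ✓ → no.
S: start 40 < 552? ✓; end 293 < 65? ✗; end 293 >= 368? ✗ → no.
W: start 152 < 552? ✓; end 292 < 65? ✗; end 292 >= 368? ✗ → no.
Result: none.

none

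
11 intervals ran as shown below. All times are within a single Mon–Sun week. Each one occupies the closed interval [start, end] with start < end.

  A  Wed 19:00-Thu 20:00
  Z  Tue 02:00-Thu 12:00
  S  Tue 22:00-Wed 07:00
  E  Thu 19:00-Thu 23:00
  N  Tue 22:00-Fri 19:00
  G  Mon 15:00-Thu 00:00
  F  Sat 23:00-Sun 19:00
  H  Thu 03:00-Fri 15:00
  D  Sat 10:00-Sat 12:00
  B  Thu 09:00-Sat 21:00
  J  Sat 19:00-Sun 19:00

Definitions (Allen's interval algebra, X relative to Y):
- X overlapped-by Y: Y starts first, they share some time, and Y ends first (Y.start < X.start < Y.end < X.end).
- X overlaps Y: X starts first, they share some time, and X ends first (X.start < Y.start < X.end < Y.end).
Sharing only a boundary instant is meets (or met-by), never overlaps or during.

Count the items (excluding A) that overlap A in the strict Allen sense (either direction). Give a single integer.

5

Target A = [Wed 19:00, Thu 20:00].
B [Thu 09:00, Sat 21:00] → overlapped-by → counts.
D [Sat 10:00, Sat 12:00] → after → no.
E [Thu 19:00, Thu 23:00] → overlapped-by → counts.
F [Sat 23:00, Sun 19:00] → after → no.
G [Mon 15:00, Thu 00:00] → overlaps → counts.
H [Thu 03:00, Fri 15:00] → overlapped-by → counts.
J [Sat 19:00, Sun 19:00] → after → no.
N [Tue 22:00, Fri 19:00] → contains → no.
S [Tue 22:00, Wed 07:00] → before → no.
Z [Tue 02:00, Thu 12:00] → overlaps → counts.
Total: 5.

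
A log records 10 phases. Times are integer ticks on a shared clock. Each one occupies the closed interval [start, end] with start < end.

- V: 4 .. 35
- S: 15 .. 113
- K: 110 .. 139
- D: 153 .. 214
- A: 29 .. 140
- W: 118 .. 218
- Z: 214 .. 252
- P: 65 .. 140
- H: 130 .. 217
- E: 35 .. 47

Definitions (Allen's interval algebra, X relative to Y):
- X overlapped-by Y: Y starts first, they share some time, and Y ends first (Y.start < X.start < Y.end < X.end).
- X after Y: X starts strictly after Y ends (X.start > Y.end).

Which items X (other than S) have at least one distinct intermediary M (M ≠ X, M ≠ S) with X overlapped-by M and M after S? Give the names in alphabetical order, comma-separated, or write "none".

Target S = [15, 113].
Intermediaries M with M after S: D, H, W, Z.
Via D — items with X overlapped-by D: none.
Via H — items with X overlapped-by H: Z.
Via W — items with X overlapped-by W: Z.
Via Z — items with X overlapped-by Z: none.
Union: Z.

Z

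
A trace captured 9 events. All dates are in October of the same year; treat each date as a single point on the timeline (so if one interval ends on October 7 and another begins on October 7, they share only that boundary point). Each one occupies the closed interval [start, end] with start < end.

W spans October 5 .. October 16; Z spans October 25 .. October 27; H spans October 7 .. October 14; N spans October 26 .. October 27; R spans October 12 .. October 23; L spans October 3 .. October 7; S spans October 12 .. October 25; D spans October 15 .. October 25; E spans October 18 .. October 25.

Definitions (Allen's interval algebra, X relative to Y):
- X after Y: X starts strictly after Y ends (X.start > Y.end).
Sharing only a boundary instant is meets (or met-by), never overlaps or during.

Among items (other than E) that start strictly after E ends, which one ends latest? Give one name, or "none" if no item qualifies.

Target E = [October 18, October 25].
D [October 15, October 25] → finished-by → excluded.
H [October 7, October 14] → before → excluded.
L [October 3, October 7] → before → excluded.
N [October 26, October 27] → after → candidate.
R [October 12, October 23] → overlaps → excluded.
S [October 12, October 25] → finished-by → excluded.
W [October 5, October 16] → before → excluded.
Z [October 25, October 27] → met-by → excluded.
Among candidates, latest end is October 27 → N.

N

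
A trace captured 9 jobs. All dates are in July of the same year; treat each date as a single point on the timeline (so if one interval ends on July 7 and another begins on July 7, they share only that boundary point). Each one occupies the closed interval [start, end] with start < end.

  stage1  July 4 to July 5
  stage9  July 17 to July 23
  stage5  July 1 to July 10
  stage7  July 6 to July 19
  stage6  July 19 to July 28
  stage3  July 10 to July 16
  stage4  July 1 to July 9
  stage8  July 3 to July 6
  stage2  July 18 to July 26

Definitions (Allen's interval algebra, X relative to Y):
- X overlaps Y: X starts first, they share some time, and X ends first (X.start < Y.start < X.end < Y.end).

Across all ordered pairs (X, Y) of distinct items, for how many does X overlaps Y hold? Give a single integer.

Checking all 72 ordered pairs for relation 'overlaps'; matching pairs in alphabetical order:
(stage2, stage6): stage2 overlaps stage6 ✓
(stage4, stage7): stage4 overlaps stage7 ✓
(stage5, stage7): stage5 overlaps stage7 ✓
(stage7, stage2): stage7 overlaps stage2 ✓
(stage7, stage9): stage7 overlaps stage9 ✓
(stage9, stage2): stage9 overlaps stage2 ✓
(stage9, stage6): stage9 overlaps stage6 ✓
Count: 7.

7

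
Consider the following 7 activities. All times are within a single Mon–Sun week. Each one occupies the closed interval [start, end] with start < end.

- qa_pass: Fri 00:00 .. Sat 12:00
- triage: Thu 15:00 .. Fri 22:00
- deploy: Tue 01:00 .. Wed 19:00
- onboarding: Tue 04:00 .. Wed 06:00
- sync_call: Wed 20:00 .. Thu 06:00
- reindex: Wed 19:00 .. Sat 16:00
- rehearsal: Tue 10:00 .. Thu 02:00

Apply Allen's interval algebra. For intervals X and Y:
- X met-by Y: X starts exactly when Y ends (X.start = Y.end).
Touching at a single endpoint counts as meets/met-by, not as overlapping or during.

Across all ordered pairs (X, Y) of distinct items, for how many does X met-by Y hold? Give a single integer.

1

Checking all 42 ordered pairs for relation 'met-by'; matching pairs in alphabetical order:
(reindex, deploy): reindex met-by deploy ✓
Count: 1.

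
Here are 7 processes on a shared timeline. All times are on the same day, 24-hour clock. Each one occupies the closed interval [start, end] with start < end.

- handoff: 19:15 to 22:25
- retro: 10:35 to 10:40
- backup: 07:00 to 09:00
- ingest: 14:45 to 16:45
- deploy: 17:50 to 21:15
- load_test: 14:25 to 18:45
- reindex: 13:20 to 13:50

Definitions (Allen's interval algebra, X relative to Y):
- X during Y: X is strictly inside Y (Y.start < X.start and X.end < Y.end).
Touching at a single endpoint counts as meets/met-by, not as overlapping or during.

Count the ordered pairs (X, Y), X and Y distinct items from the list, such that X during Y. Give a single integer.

1

Checking all 42 ordered pairs for relation 'during'; matching pairs in alphabetical order:
(ingest, load_test): ingest during load_test ✓
Count: 1.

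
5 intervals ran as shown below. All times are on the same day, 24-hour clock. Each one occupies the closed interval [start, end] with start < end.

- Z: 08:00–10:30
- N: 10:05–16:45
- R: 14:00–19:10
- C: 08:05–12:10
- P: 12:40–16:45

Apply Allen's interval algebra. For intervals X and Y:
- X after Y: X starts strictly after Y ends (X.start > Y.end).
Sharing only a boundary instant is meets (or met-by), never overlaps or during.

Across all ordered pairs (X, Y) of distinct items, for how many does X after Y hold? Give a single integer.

4

Checking all 20 ordered pairs for relation 'after'; matching pairs in alphabetical order:
(P, C): P after C ✓
(P, Z): P after Z ✓
(R, C): R after C ✓
(R, Z): R after Z ✓
Count: 4.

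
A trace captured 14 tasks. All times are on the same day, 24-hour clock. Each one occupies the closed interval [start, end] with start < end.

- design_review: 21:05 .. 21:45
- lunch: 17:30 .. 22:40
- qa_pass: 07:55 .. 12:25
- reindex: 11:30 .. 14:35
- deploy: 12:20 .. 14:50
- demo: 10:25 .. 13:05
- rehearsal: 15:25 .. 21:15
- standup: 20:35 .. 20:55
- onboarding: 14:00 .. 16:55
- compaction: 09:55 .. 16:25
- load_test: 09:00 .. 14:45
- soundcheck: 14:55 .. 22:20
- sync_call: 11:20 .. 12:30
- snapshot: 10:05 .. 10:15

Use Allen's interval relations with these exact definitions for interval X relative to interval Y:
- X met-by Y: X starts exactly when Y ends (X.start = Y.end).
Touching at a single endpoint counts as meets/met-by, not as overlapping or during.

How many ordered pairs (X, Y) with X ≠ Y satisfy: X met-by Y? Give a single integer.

0

Checking all 182 ordered pairs for relation 'met-by'; matching pairs in alphabetical order:
No pair satisfies it.
Count: 0.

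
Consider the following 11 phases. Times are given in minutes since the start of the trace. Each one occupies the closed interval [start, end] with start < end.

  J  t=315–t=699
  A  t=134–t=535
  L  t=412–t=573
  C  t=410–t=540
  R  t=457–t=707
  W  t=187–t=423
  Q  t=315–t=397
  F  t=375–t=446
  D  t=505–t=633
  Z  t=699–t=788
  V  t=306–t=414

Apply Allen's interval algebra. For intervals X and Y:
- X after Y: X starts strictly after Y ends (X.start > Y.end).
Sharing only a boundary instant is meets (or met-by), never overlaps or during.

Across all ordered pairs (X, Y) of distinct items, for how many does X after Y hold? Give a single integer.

18

Checking all 110 ordered pairs for relation 'after'; matching pairs in alphabetical order:
(C, Q): C after Q ✓
(D, F): D after F ✓
(D, Q): D after Q ✓
(D, V): D after V ✓
(D, W): D after W ✓
(L, Q): L after Q ✓
(R, F): R after F ✓
(R, Q): R after Q ✓
(R, V): R after V ✓
(R, W): R after W ✓
(Z, A): Z after A ✓
(Z, C): Z after C ✓
(Z, D): Z after D ✓
(Z, F): Z after F ✓
(Z, L): Z after L ✓
(Z, Q): Z after Q ✓
(Z, V): Z after V ✓
(Z, W): Z after W ✓
Count: 18.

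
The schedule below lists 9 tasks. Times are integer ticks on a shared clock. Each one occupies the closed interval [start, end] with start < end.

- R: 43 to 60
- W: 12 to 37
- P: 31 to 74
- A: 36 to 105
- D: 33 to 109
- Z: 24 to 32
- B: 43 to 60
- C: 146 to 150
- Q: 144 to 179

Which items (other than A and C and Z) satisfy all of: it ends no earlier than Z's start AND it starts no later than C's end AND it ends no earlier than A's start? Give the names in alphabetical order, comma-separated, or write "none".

Conditions: its end is no earlier than Z's start (X.end >= 24) AND its start is no later than C's end (X.start <= 150) AND its end is no earlier than A's start (X.end >= 36).
B: end 60 >= 24? ✓; start 43 <= 150? ✓; end 60 >= 36? ✓ → yes.
D: end 109 >= 24? ✓; start 33 <= 150? ✓; end 109 >= 36? ✓ → yes.
P: end 74 >= 24? ✓; start 31 <= 150? ✓; end 74 >= 36? ✓ → yes.
Q: end 179 >= 24? ✓; start 144 <= 150? ✓; end 179 >= 36? ✓ → yes.
R: end 60 >= 24? ✓; start 43 <= 150? ✓; end 60 >= 36? ✓ → yes.
W: end 37 >= 24? ✓; start 12 <= 150? ✓; end 37 >= 36? ✓ → yes.
Result: B, D, P, Q, R, W.

B, D, P, Q, R, W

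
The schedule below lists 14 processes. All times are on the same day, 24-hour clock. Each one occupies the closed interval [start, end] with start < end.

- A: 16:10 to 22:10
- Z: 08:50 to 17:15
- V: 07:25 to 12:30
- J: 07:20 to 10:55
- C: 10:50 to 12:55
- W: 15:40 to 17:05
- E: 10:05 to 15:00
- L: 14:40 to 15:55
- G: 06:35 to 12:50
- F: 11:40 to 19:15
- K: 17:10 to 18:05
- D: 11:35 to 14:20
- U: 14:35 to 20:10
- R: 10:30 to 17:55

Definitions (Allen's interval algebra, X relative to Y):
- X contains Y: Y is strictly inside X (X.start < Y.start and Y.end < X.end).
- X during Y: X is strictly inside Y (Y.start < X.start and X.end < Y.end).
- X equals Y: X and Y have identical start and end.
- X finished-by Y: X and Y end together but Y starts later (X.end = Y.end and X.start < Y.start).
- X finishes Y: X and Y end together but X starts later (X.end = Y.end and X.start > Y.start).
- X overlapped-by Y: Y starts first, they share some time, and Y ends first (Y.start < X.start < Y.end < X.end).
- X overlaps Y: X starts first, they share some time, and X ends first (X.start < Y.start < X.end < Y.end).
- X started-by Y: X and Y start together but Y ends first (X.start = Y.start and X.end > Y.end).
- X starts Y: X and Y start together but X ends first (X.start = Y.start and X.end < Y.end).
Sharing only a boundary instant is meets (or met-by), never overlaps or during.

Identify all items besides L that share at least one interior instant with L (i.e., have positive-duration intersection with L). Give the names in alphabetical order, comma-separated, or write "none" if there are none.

Target L = [14:40, 15:55].
A [16:10, 22:10] → after → no.
C [10:50, 12:55] → before → no.
D [11:35, 14:20] → before → no.
E [10:05, 15:00] → overlaps → yes.
F [11:40, 19:15] → contains → yes.
G [06:35, 12:50] → before → no.
J [07:20, 10:55] → before → no.
K [17:10, 18:05] → after → no.
R [10:30, 17:55] → contains → yes.
U [14:35, 20:10] → contains → yes.
V [07:25, 12:30] → before → no.
W [15:40, 17:05] → overlapped-by → yes.
Z [08:50, 17:15] → contains → yes.
Result: E, F, R, U, W, Z.

E, F, R, U, W, Z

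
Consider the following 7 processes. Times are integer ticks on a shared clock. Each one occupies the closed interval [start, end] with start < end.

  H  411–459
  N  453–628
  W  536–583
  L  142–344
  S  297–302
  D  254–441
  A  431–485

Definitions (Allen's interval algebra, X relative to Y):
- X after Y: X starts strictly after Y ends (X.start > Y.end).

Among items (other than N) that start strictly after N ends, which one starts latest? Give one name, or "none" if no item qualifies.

none

Target N = [453, 628].
A [431, 485] → overlaps → excluded.
D [254, 441] → before → excluded.
H [411, 459] → overlaps → excluded.
L [142, 344] → before → excluded.
S [297, 302] → before → excluded.
W [536, 583] → during → excluded.
No candidates → none.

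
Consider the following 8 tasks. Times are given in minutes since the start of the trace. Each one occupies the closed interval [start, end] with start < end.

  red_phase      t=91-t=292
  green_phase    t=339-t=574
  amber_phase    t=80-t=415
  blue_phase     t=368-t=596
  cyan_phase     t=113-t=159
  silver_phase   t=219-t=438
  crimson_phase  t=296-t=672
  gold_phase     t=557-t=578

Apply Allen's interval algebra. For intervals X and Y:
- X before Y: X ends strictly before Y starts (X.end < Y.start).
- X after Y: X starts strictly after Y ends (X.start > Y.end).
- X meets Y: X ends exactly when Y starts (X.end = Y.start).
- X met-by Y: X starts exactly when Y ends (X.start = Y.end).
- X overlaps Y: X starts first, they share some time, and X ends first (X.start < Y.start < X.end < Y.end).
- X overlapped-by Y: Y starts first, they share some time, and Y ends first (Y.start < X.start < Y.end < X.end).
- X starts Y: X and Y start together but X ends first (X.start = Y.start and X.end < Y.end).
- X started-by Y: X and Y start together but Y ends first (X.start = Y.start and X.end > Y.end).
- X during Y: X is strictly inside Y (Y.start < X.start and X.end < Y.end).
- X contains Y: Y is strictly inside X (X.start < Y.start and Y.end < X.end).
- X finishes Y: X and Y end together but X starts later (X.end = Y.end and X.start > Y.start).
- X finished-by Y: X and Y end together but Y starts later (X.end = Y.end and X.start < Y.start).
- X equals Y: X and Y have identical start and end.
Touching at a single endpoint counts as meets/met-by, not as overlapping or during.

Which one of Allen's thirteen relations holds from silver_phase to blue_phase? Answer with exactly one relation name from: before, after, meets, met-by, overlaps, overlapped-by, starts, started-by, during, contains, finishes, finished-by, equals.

overlaps

silver_phase = [t=219, t=438]; blue_phase = [t=368, t=596].
Compare endpoints: silver_phase.start < blue_phase.start, silver_phase.start < blue_phase.end, silver_phase.end > blue_phase.start, silver_phase.end < blue_phase.end.
That pattern is 'overlaps'.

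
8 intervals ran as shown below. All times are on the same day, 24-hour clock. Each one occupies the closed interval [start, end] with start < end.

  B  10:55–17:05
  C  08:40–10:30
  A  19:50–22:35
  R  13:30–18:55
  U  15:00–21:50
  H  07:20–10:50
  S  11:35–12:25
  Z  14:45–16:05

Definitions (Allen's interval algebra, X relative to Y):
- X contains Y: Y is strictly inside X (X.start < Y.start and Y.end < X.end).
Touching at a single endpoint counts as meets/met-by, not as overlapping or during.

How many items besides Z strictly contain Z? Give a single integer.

2

Target Z = [14:45, 16:05].
A [19:50, 22:35] → after → no.
B [10:55, 17:05] → contains → counts.
C [08:40, 10:30] → before → no.
H [07:20, 10:50] → before → no.
R [13:30, 18:55] → contains → counts.
S [11:35, 12:25] → before → no.
U [15:00, 21:50] → overlapped-by → no.
Total: 2.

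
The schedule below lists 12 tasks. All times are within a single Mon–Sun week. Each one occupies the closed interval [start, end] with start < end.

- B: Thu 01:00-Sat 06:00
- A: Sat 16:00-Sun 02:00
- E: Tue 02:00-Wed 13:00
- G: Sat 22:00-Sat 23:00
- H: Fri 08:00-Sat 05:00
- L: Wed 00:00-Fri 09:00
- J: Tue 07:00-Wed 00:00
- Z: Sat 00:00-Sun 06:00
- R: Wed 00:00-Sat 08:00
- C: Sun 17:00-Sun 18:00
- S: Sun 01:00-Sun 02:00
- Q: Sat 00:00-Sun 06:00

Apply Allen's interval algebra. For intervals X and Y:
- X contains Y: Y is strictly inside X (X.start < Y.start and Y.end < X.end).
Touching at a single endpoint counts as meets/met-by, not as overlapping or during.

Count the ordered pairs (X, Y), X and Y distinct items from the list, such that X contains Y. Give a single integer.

11

Checking all 132 ordered pairs for relation 'contains'; matching pairs in alphabetical order:
(A, G): A contains G ✓
(B, H): B contains H ✓
(E, J): E contains J ✓
(Q, A): Q contains A ✓
(Q, G): Q contains G ✓
(Q, S): Q contains S ✓
(R, B): R contains B ✓
(R, H): R contains H ✓
(Z, A): Z contains A ✓
(Z, G): Z contains G ✓
(Z, S): Z contains S ✓
Count: 11.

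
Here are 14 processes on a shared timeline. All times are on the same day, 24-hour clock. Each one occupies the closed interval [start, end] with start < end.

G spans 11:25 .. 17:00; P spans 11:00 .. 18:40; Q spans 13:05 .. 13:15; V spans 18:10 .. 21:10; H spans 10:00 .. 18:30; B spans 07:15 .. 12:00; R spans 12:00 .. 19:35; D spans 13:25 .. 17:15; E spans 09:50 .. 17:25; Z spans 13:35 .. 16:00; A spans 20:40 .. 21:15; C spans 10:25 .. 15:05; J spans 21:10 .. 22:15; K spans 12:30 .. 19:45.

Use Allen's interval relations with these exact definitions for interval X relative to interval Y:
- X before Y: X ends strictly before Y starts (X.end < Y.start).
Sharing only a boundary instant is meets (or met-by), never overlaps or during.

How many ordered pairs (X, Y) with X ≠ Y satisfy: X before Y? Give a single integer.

Checking all 182 ordered pairs for relation 'before'; matching pairs in alphabetical order:
(B, A): B before A ✓
(B, D): B before D ✓
(B, J): B before J ✓
(B, K): B before K ✓
(B, Q): B before Q ✓
(B, V): B before V ✓
(B, Z): B before Z ✓
(C, A): C before A ✓
(C, J): C before J ✓
(C, V): C before V ✓
(D, A): D before A ✓
(D, J): D before J ✓
(D, V): D before V ✓
(E, A): E before A ✓
(E, J): E before J ✓
(E, V): E before V ✓
(G, A): G before A ✓
(G, J): G before J ✓
(G, V): G before V ✓
(H, A): H before A ✓
(H, J): H before J ✓
(K, A): K before A ✓
(K, J): K before J ✓
(P, A): P before A ✓
... plus 11 further pairs not listed.
Count: 35.

35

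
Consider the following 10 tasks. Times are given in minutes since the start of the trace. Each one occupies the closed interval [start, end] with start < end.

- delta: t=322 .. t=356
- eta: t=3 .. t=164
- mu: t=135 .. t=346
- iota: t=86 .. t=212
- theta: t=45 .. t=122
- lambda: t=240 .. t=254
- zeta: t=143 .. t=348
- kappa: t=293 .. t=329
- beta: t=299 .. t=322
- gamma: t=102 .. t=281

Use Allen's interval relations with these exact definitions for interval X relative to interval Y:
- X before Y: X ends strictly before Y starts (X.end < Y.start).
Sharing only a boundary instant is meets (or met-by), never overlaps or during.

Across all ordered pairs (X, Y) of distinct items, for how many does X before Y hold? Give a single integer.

Checking all 90 ordered pairs for relation 'before'; matching pairs in alphabetical order:
(eta, beta): eta before beta ✓
(eta, delta): eta before delta ✓
(eta, kappa): eta before kappa ✓
(eta, lambda): eta before lambda ✓
(gamma, beta): gamma before beta ✓
(gamma, delta): gamma before delta ✓
(gamma, kappa): gamma before kappa ✓
(iota, beta): iota before beta ✓
(iota, delta): iota before delta ✓
(iota, kappa): iota before kappa ✓
(iota, lambda): iota before lambda ✓
(lambda, beta): lambda before beta ✓
(lambda, delta): lambda before delta ✓
(lambda, kappa): lambda before kappa ✓
(theta, beta): theta before beta ✓
(theta, delta): theta before delta ✓
(theta, kappa): theta before kappa ✓
(theta, lambda): theta before lambda ✓
(theta, mu): theta before mu ✓
(theta, zeta): theta before zeta ✓
Count: 20.

20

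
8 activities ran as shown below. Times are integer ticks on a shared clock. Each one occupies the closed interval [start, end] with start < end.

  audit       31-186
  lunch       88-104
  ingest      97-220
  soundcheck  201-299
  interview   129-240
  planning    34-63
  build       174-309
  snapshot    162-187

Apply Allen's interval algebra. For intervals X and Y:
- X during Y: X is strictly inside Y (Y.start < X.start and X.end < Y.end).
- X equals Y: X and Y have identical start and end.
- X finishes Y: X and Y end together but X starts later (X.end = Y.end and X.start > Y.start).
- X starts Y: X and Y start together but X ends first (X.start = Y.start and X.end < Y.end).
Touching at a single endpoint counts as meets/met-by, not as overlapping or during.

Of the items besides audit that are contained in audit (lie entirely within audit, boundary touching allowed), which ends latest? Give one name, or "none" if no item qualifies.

Target audit = [31, 186].
build [174, 309] → overlapped-by → excluded.
ingest [97, 220] → overlapped-by → excluded.
interview [129, 240] → overlapped-by → excluded.
lunch [88, 104] → during → candidate.
planning [34, 63] → during → candidate.
snapshot [162, 187] → overlapped-by → excluded.
soundcheck [201, 299] → after → excluded.
Among candidates, latest end is 104 → lunch.

lunch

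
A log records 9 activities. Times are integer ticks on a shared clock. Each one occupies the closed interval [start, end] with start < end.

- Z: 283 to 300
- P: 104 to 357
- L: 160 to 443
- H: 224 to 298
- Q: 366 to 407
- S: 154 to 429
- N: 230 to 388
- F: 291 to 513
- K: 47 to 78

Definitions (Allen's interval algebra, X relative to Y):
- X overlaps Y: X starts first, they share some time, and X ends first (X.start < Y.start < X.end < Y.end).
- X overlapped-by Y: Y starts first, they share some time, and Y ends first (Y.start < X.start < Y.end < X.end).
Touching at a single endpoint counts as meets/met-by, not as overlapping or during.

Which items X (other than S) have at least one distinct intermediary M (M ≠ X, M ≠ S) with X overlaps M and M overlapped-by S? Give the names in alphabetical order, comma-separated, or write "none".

Target S = [154, 429].
Intermediaries M with M overlapped-by S: F, L.
Via F — items with X overlaps F: H, L, N, P, Z.
Via L — items with X overlaps L: P.
Union: H, L, N, P, Z.

H, L, N, P, Z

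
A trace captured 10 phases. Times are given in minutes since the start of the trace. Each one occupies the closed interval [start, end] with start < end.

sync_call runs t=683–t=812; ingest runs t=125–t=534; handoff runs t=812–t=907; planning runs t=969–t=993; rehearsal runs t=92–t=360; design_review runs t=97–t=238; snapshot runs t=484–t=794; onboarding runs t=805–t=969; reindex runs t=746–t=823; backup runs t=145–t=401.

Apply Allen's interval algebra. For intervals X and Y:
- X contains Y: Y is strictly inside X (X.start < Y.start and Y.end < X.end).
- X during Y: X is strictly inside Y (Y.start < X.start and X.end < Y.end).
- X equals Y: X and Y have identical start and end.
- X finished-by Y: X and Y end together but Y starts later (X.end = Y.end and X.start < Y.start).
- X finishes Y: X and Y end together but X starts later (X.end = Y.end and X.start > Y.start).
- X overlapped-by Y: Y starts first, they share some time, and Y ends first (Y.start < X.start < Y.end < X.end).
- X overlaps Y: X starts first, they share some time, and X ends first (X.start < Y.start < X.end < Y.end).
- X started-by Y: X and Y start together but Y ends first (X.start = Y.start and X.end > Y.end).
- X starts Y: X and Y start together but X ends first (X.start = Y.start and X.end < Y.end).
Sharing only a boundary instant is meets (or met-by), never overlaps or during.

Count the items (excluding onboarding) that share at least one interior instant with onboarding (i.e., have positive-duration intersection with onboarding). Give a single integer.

Target onboarding = [t=805, t=969].
backup [t=145, t=401] → before → no.
design_review [t=97, t=238] → before → no.
handoff [t=812, t=907] → during → counts.
ingest [t=125, t=534] → before → no.
planning [t=969, t=993] → met-by → no.
rehearsal [t=92, t=360] → before → no.
reindex [t=746, t=823] → overlaps → counts.
snapshot [t=484, t=794] → before → no.
sync_call [t=683, t=812] → overlaps → counts.
Total: 3.

3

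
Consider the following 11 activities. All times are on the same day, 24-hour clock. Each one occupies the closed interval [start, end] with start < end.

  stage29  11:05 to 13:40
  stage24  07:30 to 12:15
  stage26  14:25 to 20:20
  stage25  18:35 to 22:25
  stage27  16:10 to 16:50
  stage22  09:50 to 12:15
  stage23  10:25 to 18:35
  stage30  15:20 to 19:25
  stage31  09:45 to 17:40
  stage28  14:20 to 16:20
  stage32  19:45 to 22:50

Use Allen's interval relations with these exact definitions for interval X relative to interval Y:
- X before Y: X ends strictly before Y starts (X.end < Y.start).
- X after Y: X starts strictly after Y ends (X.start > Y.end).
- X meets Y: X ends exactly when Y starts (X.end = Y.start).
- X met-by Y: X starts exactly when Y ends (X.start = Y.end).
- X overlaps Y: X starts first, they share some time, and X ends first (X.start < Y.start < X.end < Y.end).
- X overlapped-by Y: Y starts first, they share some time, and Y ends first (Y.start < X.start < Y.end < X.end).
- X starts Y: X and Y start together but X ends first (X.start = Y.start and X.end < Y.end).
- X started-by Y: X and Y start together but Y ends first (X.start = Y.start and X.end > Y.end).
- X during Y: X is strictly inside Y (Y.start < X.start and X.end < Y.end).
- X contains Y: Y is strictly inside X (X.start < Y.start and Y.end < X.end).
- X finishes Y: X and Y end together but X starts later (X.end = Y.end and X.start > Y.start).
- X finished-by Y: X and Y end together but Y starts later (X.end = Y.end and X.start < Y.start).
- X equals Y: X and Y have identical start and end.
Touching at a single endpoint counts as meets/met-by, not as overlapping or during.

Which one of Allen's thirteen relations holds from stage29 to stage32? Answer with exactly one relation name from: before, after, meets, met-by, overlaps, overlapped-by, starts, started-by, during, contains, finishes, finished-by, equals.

before

stage29 = [11:05, 13:40]; stage32 = [19:45, 22:50].
Compare endpoints: stage29.start < stage32.start, stage29.start < stage32.end, stage29.end < stage32.start, stage29.end < stage32.end.
That pattern is 'before'.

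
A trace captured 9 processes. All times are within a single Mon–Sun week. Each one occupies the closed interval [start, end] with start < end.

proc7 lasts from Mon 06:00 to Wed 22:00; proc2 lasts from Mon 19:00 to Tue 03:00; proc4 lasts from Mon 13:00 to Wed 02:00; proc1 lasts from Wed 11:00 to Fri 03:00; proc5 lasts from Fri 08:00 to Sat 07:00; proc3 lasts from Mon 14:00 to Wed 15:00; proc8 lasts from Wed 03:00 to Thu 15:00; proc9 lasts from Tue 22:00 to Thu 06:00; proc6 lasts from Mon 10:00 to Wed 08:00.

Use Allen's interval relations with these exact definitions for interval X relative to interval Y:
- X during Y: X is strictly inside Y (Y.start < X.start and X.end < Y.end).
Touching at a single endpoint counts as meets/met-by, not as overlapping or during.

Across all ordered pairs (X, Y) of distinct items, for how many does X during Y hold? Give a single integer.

Checking all 72 ordered pairs for relation 'during'; matching pairs in alphabetical order:
(proc2, proc3): proc2 during proc3 ✓
(proc2, proc4): proc2 during proc4 ✓
(proc2, proc6): proc2 during proc6 ✓
(proc2, proc7): proc2 during proc7 ✓
(proc3, proc7): proc3 during proc7 ✓
(proc4, proc6): proc4 during proc6 ✓
(proc4, proc7): proc4 during proc7 ✓
(proc6, proc7): proc6 during proc7 ✓
Count: 8.

8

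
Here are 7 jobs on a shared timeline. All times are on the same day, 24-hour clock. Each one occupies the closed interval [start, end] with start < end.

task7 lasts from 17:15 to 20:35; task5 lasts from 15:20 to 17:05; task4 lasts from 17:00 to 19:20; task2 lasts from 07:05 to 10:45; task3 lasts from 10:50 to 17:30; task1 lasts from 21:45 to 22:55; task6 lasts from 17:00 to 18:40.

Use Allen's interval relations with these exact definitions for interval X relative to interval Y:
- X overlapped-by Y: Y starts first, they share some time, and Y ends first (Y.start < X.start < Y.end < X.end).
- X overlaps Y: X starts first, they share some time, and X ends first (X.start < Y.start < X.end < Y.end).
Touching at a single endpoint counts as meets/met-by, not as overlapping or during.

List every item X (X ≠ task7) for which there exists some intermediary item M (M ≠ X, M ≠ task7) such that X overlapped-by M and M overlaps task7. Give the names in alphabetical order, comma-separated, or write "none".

task4, task6

Target task7 = [17:15, 20:35].
Intermediaries M with M overlaps task7: task3, task4, task6.
Via task3 — items with X overlapped-by task3: task4, task6.
Via task4 — items with X overlapped-by task4: none.
Via task6 — items with X overlapped-by task6: none.
Union: task4, task6.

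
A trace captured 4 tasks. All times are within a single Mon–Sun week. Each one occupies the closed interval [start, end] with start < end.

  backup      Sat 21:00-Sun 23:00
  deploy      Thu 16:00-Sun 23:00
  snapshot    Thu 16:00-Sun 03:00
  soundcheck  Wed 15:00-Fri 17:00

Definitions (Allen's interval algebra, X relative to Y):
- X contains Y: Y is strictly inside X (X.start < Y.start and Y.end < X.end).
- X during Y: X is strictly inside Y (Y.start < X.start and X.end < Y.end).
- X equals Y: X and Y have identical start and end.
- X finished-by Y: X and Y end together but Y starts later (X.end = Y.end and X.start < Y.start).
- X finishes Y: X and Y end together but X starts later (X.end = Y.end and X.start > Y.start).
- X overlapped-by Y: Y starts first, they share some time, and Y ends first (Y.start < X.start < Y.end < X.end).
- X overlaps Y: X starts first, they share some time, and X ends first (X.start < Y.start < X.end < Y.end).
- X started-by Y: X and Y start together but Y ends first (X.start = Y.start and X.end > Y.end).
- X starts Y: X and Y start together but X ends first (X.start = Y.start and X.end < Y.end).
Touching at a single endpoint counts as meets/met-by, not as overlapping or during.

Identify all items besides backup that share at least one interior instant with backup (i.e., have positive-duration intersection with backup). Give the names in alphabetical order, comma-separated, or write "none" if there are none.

Target backup = [Sat 21:00, Sun 23:00].
deploy [Thu 16:00, Sun 23:00] → finished-by → yes.
snapshot [Thu 16:00, Sun 03:00] → overlaps → yes.
soundcheck [Wed 15:00, Fri 17:00] → before → no.
Result: deploy, snapshot.

deploy, snapshot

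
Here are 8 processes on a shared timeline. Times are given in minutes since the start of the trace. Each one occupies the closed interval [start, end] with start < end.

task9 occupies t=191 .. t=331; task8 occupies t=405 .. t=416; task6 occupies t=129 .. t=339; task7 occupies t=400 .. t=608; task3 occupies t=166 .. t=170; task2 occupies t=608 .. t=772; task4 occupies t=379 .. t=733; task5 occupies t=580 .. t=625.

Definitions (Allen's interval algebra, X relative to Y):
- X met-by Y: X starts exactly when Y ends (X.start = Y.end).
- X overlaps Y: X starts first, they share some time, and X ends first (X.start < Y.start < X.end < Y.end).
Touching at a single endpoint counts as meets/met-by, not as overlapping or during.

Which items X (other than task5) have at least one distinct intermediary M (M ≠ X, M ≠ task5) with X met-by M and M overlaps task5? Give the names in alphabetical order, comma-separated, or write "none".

task2

Target task5 = [t=580, t=625].
Intermediaries M with M overlaps task5: task7.
Via task7 — items with X met-by task7: task2.
Union: task2.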